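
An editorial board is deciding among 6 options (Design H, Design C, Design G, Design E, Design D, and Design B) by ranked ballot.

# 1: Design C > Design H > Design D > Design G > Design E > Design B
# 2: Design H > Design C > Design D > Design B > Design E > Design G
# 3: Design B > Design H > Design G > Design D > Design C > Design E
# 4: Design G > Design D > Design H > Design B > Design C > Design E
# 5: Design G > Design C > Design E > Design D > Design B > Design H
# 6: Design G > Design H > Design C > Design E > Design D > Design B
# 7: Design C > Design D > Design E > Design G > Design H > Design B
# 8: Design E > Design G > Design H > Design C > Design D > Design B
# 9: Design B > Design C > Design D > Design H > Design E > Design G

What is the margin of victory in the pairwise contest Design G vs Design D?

Ballots ranking Design G above Design D: 5.
Ballots ranking Design D above Design G: 4.
Design G wins 5–4, a margin of 1.

1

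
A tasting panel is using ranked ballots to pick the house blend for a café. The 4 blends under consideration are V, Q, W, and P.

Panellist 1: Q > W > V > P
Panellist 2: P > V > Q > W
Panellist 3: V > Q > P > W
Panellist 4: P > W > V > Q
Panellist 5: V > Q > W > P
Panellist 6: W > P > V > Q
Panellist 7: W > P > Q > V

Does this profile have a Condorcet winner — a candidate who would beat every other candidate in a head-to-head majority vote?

Head-to-head results (7 voters total):
V vs Q: V wins 5–2.
V vs W: W wins 4–3.
V vs P: P wins 4–3.
Q vs W: Q wins 4–3.
Q vs P: P wins 4–3.
W vs P: W wins 4–3.
No candidate beats all others: V beats Q beats W beats V, a majority cycle.

No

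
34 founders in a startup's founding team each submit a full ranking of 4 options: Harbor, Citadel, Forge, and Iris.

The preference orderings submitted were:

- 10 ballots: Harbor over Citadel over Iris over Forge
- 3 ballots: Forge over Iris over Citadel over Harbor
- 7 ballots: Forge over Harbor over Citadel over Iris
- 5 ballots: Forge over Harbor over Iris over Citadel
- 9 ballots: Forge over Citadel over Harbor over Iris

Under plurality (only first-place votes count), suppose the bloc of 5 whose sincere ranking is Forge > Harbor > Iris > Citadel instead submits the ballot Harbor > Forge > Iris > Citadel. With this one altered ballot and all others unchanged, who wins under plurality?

Forge

First-place totals with the altered ballot: Harbor 15, Citadel 0, Forge 19, Iris 0.
The winner is unchanged: still Forge.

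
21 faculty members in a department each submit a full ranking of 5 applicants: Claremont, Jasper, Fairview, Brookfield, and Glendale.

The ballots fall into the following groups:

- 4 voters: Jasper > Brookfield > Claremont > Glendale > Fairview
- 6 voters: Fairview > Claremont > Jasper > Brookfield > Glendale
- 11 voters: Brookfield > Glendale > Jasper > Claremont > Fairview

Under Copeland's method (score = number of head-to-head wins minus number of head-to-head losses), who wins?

Pairwise results:
  Claremont vs Jasper: Jasper wins 15–6.
  Claremont vs Fairview: Claremont wins 15–6.
  Claremont vs Brookfield: Brookfield wins 15–6.
  Claremont vs Glendale: Glendale wins 11–10.
  Jasper vs Fairview: Jasper wins 15–6.
  Jasper vs Brookfield: Brookfield wins 11–10.
  Jasper vs Glendale: Glendale wins 11–10.
  Fairview vs Brookfield: Brookfield wins 15–6.
  Fairview vs Glendale: Glendale wins 15–6.
  Brookfield vs Glendale: Brookfield wins 21–0.
Copeland scores (wins − losses):
  Claremont: 1 − 3 = -2
  Jasper: 2 − 2 = 0
  Fairview: 0 − 4 = -4
  Brookfield: 4 − 0 = 4
  Glendale: 3 − 1 = 2
Brookfield has the best Copeland score.

Brookfield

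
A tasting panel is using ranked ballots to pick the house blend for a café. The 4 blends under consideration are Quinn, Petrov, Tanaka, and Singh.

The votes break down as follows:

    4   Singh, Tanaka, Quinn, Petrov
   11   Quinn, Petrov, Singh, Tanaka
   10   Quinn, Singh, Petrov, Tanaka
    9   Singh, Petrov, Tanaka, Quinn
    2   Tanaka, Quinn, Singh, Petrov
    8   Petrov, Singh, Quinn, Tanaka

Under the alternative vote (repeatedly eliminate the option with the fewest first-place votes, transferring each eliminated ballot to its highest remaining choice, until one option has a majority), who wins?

Quinn

Round 1: Quinn 21, Singh 13, Petrov 8, Tanaka 2. Tanaka has the fewest and is eliminated.
Round 2: Quinn 23, Singh 13, Petrov 8. Quinn has a majority.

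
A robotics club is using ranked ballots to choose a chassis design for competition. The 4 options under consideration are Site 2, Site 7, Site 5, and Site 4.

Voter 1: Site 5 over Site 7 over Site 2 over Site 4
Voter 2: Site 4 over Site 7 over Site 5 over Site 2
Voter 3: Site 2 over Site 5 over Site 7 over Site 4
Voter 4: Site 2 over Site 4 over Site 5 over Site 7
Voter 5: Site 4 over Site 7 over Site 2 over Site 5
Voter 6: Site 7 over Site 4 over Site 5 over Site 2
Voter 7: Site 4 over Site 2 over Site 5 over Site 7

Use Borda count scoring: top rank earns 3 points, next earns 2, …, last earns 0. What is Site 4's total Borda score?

Borda scores:
  Site 2: 1 + 0 + 3 + 3 + 1 + 0 + 2 = 10
  Site 7: 2 + 2 + 1 + 0 + 2 + 3 + 0 = 10
  Site 5: 3 + 1 + 2 + 1 + 0 + 1 + 1 = 9
  Site 4: 0 + 3 + 0 + 2 + 3 + 2 + 3 = 13

13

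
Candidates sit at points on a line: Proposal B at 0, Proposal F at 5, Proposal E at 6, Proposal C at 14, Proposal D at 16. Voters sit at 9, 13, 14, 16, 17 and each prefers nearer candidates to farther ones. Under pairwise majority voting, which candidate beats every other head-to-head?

With single-peaked preferences on a line, the Condorcet winner is the candidate closest to the median voter.
The median voter (position 14) is closest to Proposal C at 14.
Check: Proposal C vs Proposal D — voters closer to Proposal C: 3 of 5.

Proposal C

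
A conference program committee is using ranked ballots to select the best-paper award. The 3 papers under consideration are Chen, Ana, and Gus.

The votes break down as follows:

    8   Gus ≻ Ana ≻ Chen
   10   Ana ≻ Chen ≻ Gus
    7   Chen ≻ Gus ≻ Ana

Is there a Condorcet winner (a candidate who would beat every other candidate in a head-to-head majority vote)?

Head-to-head results (25 voters total):
Chen vs Ana: Ana wins 18–7.
Chen vs Gus: Chen wins 17–8.
Ana vs Gus: Gus wins 15–10.
No candidate beats all others: Chen beats Gus beats Ana beats Chen, a majority cycle.

No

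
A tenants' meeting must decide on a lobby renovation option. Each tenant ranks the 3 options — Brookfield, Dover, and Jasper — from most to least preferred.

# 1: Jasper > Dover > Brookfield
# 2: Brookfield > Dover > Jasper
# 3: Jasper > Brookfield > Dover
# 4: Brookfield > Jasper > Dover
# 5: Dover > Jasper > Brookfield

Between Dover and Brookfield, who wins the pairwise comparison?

Brookfield

Ballots ranking Dover above Brookfield: 2.
Ballots ranking Brookfield above Dover: 3.
Brookfield wins the head-to-head, 3–2.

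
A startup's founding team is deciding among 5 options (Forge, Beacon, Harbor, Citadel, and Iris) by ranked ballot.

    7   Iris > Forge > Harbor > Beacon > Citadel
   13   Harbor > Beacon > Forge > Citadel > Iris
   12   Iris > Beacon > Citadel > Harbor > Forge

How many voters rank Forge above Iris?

13

Ballots ranking Forge above Iris: 13.
Ballots ranking Iris above Forge: 7+12 = 19.
So 13 of 32 voters prefer Forge to Iris.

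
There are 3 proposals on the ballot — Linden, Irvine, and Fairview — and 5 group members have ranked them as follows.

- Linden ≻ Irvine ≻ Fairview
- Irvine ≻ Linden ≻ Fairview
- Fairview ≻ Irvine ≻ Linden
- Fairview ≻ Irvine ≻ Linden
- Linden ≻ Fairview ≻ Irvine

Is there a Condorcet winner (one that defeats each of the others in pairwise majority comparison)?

No

Head-to-head results (5 voters total):
Linden vs Irvine: Irvine wins 3–2.
Linden vs Fairview: Linden wins 3–2.
Irvine vs Fairview: Fairview wins 3–2.
No candidate beats all others: Linden beats Fairview beats Irvine beats Linden, a majority cycle.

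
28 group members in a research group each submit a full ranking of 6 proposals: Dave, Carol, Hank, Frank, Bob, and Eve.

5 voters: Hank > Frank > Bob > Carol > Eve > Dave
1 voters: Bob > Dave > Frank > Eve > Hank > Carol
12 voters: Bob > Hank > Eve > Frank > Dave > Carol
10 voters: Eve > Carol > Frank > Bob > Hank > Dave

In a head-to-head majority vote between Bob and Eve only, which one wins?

Bob

Ballots ranking Bob above Eve: 5+1+12 = 18.
Ballots ranking Eve above Bob: 10.
Bob wins the head-to-head, 18–10.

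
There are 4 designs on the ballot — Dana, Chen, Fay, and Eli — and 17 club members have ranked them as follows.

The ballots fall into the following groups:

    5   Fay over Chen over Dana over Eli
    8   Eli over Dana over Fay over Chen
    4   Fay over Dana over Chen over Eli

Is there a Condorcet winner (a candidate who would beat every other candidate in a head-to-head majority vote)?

Yes

Head-to-head results (17 voters total):
Dana vs Chen: Dana wins 12–5.
Dana vs Fay: Fay wins 9–8.
Dana vs Eli: Dana wins 9–8.
Chen vs Fay: Fay wins 17–0.
Chen vs Eli: Chen wins 9–8.
Fay vs Eli: Fay wins 9–8.
Fay beats each rival — Dana (9–8), Chen (17–0), Eli (9–8) — so Fay is the Condorcet winner.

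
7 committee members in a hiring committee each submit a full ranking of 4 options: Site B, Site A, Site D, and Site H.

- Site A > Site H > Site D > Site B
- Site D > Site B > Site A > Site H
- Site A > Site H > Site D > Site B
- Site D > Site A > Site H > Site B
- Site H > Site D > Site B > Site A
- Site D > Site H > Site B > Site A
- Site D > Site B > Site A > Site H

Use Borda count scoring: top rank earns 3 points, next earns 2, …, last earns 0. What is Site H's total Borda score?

Borda scores:
  Site B: 0 + 2 + 0 + 0 + 1 + 1 + 2 = 6
  Site A: 3 + 1 + 3 + 2 + 0 + 0 + 1 = 10
  Site D: 1 + 3 + 1 + 3 + 2 + 3 + 3 = 16
  Site H: 2 + 0 + 2 + 1 + 3 + 2 + 0 = 10

10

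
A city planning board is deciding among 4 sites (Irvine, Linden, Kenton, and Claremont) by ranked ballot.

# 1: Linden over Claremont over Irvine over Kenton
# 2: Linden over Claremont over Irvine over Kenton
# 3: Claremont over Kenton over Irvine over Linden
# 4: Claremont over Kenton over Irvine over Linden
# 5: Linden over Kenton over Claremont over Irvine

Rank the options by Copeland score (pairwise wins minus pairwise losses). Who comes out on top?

Linden

Pairwise results:
  Irvine vs Linden: Linden wins 3–2.
  Irvine vs Kenton: Kenton wins 3–2.
  Irvine vs Claremont: Claremont wins 5–0.
  Linden vs Kenton: Linden wins 3–2.
  Linden vs Claremont: Linden wins 3–2.
  Kenton vs Claremont: Claremont wins 4–1.
Copeland scores (wins − losses):
  Irvine: 0 − 3 = -3
  Linden: 3 − 0 = 3
  Kenton: 1 − 2 = -1
  Claremont: 2 − 1 = 1
Linden has the best Copeland score.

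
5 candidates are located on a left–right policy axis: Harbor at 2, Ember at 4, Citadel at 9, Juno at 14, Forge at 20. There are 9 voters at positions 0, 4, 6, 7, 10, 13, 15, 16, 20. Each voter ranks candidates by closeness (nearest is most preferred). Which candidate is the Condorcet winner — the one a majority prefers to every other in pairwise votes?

Citadel

With single-peaked preferences on a line, the Condorcet winner is the candidate closest to the median voter.
The median voter (position 10) is closest to Citadel at 9.
Check: Citadel vs Ember — voters closer to Citadel: 6 of 9.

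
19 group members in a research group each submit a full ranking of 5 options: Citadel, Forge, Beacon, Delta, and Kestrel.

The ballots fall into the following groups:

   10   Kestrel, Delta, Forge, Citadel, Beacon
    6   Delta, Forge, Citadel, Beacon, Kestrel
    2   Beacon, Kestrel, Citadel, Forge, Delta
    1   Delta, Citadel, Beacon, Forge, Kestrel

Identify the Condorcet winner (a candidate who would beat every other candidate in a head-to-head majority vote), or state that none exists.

Kestrel

Head-to-head results (19 voters total):
Citadel vs Forge: Forge wins 16–3.
Citadel vs Beacon: Citadel wins 17–2.
Citadel vs Delta: Delta wins 17–2.
Citadel vs Kestrel: Kestrel wins 12–7.
Forge vs Beacon: Forge wins 16–3.
Forge vs Delta: Delta wins 17–2.
Forge vs Kestrel: Kestrel wins 12–7.
Beacon vs Delta: Delta wins 17–2.
Beacon vs Kestrel: Kestrel wins 10–9.
Delta vs Kestrel: Kestrel wins 12–7.
Kestrel beats each rival — Citadel (12–7), Forge (12–7), Beacon (10–9), Delta (12–7) — so Kestrel is the Condorcet winner.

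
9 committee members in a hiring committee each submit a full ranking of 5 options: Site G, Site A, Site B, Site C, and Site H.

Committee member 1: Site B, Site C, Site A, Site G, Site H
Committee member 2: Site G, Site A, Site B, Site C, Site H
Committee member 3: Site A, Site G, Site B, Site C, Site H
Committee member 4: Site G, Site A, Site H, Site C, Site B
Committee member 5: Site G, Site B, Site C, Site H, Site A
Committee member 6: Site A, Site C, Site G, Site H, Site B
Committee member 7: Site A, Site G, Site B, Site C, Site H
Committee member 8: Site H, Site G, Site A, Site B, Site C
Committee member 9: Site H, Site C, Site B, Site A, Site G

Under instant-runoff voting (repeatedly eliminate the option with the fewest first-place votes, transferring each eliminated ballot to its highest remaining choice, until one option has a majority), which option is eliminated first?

Site C

Round 1: Site G 3, Site A 3, Site H 2, Site B 1, Site C 0. Site C has the fewest and is eliminated.
Round 2: Site G 3, Site A 3, Site H 2, Site B 1. Site B has the fewest and is eliminated.
Round 3: Site A 4, Site G 3, Site H 2. Site H has the fewest and is eliminated.
Round 4: Site A 5, Site G 4. Site A has a majority.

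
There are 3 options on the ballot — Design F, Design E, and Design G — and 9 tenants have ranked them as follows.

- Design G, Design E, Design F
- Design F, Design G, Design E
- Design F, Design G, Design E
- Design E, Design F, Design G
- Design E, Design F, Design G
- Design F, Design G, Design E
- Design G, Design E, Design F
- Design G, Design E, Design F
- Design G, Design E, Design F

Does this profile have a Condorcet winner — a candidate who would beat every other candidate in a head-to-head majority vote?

No

Head-to-head results (9 voters total):
Design F vs Design E: Design E wins 6–3.
Design F vs Design G: Design F wins 5–4.
Design E vs Design G: Design G wins 7–2.
No candidate beats all others: Design F beats Design G beats Design E beats Design F, a majority cycle.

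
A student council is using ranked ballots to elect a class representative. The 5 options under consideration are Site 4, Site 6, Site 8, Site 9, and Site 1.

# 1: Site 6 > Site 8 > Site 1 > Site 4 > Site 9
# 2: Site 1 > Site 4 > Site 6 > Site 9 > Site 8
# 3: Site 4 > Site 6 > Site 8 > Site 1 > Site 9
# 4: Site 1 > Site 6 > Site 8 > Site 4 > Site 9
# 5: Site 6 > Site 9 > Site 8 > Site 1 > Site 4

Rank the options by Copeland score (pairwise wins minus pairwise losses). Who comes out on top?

Pairwise results:
  Site 4 vs Site 6: Site 6 wins 3–2.
  Site 4 vs Site 8: Site 8 wins 3–2.
  Site 4 vs Site 9: Site 4 wins 4–1.
  Site 4 vs Site 1: Site 1 wins 4–1.
  Site 6 vs Site 8: Site 6 wins 5–0.
  Site 6 vs Site 9: Site 6 wins 5–0.
  Site 6 vs Site 1: Site 6 wins 3–2.
  Site 8 vs Site 9: Site 8 wins 3–2.
  Site 8 vs Site 1: Site 8 wins 3–2.
  Site 9 vs Site 1: Site 1 wins 4–1.
Copeland scores (wins − losses):
  Site 4: 1 − 3 = -2
  Site 6: 4 − 0 = 4
  Site 8: 3 − 1 = 2
  Site 9: 0 − 4 = -4
  Site 1: 2 − 2 = 0
Site 6 has the best Copeland score.

Site 6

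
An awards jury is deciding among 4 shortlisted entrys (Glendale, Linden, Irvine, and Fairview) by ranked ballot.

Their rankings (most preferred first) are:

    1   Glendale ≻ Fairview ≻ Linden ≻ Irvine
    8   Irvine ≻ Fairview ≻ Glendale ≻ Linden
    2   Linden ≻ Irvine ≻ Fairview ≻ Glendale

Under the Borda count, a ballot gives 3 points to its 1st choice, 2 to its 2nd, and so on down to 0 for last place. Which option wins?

Borda scores:
  Glendale: 3 + 8·1 + 2·0 = 11
  Linden: 1 + 8·0 + 2·3 = 7
  Irvine: 0 + 8·3 + 2·2 = 28
  Fairview: 2 + 8·2 + 2·1 = 20
Irvine has the highest total.

Irvine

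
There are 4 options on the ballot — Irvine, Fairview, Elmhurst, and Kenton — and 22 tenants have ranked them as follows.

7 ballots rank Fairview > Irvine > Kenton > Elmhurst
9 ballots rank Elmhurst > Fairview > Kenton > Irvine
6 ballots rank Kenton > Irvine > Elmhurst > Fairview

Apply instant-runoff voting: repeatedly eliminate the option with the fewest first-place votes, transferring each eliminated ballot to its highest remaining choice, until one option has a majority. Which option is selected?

Round 1: Elmhurst 9, Fairview 7, Kenton 6, Irvine 0. Irvine has the fewest and is eliminated.
Round 2: Elmhurst 9, Fairview 7, Kenton 6. Kenton has the fewest and is eliminated.
Round 3: Elmhurst 15, Fairview 7. Elmhurst has a majority.

Elmhurst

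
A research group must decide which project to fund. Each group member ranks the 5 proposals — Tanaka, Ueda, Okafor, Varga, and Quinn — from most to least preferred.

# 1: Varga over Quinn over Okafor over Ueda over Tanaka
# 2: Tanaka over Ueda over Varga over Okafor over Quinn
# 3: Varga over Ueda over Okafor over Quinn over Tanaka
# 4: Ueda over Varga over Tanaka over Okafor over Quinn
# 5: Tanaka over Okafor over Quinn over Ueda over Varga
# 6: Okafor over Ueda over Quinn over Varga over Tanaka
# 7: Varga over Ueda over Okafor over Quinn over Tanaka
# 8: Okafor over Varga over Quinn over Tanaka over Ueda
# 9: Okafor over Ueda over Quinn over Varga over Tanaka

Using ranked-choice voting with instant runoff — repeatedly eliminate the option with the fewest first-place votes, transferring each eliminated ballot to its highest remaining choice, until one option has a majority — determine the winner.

Varga

Round 1: Okafor 3, Varga 3, Tanaka 2, Ueda 1, Quinn 0. Quinn has the fewest and is eliminated.
Round 2: Okafor 3, Varga 3, Tanaka 2, Ueda 1. Ueda has the fewest and is eliminated.
Round 3: Varga 4, Okafor 3, Tanaka 2. Tanaka has the fewest and is eliminated.
Round 4: Varga 5, Okafor 4. Varga has a majority.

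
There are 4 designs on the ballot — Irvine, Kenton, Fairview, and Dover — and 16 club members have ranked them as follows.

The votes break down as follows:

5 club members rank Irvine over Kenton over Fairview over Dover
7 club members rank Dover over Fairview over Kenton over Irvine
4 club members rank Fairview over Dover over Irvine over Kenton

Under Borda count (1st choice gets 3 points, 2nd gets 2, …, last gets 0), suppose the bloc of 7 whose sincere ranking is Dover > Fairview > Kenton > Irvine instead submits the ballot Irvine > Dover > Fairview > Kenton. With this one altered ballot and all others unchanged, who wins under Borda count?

Irvine

Borda totals with the altered ballot: Irvine 40, Kenton 10, Fairview 24, Dover 22.
The switch changes the winner from Fairview to Irvine.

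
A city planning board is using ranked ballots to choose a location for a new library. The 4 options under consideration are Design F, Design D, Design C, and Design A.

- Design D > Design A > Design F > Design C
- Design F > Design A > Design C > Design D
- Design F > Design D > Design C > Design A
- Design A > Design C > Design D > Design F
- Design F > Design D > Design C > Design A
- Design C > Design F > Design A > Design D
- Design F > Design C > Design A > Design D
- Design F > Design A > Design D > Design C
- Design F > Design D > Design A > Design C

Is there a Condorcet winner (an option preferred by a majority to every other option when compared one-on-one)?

Head-to-head results (9 voters total):
Design F vs Design D: Design F wins 7–2.
Design F vs Design C: Design F wins 7–2.
Design F vs Design A: Design F wins 7–2.
Design D vs Design C: Design D wins 5–4.
Design D vs Design A: Design A wins 5–4.
Design C vs Design A: Design A wins 5–4.
Design F beats each rival — Design D (7–2), Design C (7–2), Design A (7–2) — so Design F is the Condorcet winner.

Yes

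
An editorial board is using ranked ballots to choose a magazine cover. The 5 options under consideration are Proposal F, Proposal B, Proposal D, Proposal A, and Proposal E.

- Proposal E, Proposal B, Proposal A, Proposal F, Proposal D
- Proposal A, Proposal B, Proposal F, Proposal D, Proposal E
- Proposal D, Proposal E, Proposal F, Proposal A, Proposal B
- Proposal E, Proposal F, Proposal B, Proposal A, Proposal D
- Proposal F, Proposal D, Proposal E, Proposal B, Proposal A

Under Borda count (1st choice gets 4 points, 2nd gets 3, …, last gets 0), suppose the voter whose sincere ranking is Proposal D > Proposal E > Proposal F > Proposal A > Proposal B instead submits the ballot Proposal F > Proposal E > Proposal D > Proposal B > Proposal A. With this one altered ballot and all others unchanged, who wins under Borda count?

Proposal F

Borda totals with the altered ballot: Proposal F 14, Proposal B 10, Proposal D 6, Proposal A 7, Proposal E 13.
The switch changes the winner from Proposal E to Proposal F.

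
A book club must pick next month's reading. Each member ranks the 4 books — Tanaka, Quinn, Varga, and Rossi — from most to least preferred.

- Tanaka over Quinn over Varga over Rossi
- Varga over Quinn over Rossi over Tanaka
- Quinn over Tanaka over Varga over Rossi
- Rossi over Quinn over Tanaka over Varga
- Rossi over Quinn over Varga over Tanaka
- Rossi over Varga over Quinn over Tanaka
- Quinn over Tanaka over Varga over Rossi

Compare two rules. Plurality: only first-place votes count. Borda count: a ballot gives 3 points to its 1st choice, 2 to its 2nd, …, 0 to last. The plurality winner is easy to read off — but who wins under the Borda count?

Plurality first-place counts: Tanaka 1, Quinn 2, Varga 1, Rossi 3 → Rossi.
Borda totals: Tanaka 8, Quinn 15, Varga 9, Rossi 10 → Quinn.

Quinn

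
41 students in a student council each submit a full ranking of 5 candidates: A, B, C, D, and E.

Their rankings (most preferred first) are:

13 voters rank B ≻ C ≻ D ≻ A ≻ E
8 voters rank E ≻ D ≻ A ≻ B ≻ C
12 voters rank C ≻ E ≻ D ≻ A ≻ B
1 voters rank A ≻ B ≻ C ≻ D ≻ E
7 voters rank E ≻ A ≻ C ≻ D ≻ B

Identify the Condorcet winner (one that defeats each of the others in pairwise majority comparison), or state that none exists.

None — there is no Condorcet winner

Head-to-head results (41 voters total):
A vs B: A wins 28–13.
A vs C: C wins 25–16.
A vs D: D wins 33–8.
A vs E: E wins 27–14.
B vs C: B wins 22–19.
B vs D: D wins 27–14.
B vs E: E wins 27–14.
C vs D: C wins 33–8.
C vs E: C wins 26–15.
D vs E: E wins 27–14.
No candidate beats all others: A beats B beats C beats A, a majority cycle.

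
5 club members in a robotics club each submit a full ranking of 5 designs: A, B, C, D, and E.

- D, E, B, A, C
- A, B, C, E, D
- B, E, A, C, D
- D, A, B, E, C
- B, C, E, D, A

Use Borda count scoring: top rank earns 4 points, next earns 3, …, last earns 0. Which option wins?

Borda scores:
  A: 1 + 4 + 2 + 3 + 0 = 10
  B: 2 + 3 + 4 + 2 + 4 = 15
  C: 0 + 2 + 1 + 0 + 3 = 6
  D: 4 + 0 + 0 + 4 + 1 = 9
  E: 3 + 1 + 3 + 1 + 2 = 10
B has the highest total.

B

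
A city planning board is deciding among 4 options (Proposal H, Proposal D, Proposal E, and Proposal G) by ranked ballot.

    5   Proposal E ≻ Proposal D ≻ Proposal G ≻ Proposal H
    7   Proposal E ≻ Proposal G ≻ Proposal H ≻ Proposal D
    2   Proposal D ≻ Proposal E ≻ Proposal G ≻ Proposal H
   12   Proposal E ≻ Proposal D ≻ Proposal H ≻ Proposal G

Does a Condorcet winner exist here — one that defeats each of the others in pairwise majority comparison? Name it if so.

Proposal E

Head-to-head results (26 voters total):
Proposal H vs Proposal D: Proposal D wins 19–7.
Proposal H vs Proposal E: Proposal E wins 26–0.
Proposal H vs Proposal G: Proposal G wins 14–12.
Proposal D vs Proposal E: Proposal E wins 24–2.
Proposal D vs Proposal G: Proposal D wins 19–7.
Proposal E vs Proposal G: Proposal E wins 26–0.
Proposal E beats each rival — Proposal H (26–0), Proposal D (24–2), Proposal G (26–0) — so Proposal E is the Condorcet winner.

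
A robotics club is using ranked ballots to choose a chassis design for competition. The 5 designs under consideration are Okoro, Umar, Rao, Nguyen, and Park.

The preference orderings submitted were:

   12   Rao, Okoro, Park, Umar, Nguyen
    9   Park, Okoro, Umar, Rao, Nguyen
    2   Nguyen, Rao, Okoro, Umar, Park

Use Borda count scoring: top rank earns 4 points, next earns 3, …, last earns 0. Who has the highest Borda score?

Okoro

Borda scores:
  Okoro: 12·3 + 9·3 + 2·2 = 67
  Umar: 12·1 + 9·2 + 2·1 = 32
  Rao: 12·4 + 9·1 + 2·3 = 63
  Nguyen: 12·0 + 9·0 + 2·4 = 8
  Park: 12·2 + 9·4 + 2·0 = 60
Okoro has the highest total.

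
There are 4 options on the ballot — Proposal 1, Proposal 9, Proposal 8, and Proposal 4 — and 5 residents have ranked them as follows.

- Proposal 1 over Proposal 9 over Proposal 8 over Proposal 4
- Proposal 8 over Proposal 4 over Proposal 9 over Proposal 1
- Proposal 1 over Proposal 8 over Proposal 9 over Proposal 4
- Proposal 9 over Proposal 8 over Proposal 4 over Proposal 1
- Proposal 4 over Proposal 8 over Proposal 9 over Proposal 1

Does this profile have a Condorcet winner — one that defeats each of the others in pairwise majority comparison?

Yes

Head-to-head results (5 voters total):
Proposal 1 vs Proposal 9: Proposal 9 wins 3–2.
Proposal 1 vs Proposal 8: Proposal 8 wins 3–2.
Proposal 1 vs Proposal 4: Proposal 4 wins 3–2.
Proposal 9 vs Proposal 8: Proposal 8 wins 3–2.
Proposal 9 vs Proposal 4: Proposal 9 wins 3–2.
Proposal 8 vs Proposal 4: Proposal 8 wins 4–1.
Proposal 8 beats each rival — Proposal 1 (3–2), Proposal 9 (3–2), Proposal 4 (4–1) — so Proposal 8 is the Condorcet winner.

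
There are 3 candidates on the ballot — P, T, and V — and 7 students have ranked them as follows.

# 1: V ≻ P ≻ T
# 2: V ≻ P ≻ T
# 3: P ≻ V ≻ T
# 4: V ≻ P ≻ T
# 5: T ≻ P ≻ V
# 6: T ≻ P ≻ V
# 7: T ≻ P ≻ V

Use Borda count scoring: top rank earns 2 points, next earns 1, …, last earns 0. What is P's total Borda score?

Borda scores:
  P: 1 + 1 + 2 + 1 + 1 + 1 + 1 = 8
  T: 0 + 0 + 0 + 0 + 2 + 2 + 2 = 6
  V: 2 + 2 + 1 + 2 + 0 + 0 + 0 = 7

8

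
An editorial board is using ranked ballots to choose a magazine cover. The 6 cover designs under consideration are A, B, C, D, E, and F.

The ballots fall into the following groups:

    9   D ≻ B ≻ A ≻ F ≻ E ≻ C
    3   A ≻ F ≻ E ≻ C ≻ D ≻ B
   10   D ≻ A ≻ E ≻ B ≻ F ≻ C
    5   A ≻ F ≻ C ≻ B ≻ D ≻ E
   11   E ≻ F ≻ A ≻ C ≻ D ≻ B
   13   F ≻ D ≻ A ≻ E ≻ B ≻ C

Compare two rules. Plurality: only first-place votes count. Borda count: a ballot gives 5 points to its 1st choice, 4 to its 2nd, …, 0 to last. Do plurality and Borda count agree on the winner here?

Plurality first-place counts: A 8, B 0, C 0, D 19, E 11, F 13 → D.
Borda totals: A 179, B 79, C 43, D 166, E 129, F 169 → A.
The two rules disagree: plurality picks D, Borda picks A.

No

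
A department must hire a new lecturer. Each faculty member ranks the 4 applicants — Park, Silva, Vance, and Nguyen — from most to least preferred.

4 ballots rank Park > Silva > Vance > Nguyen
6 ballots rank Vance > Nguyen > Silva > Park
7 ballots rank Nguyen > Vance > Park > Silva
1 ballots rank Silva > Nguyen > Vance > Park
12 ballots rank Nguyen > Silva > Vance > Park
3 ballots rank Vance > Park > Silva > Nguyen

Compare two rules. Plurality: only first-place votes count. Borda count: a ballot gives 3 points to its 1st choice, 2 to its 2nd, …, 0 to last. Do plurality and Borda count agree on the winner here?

Yes

Plurality first-place counts: Park 4, Silva 1, Vance 9, Nguyen 19 → Nguyen.
Borda totals: Park 25, Silva 44, Vance 58, Nguyen 71 → Nguyen.
The two rules agree on Nguyen.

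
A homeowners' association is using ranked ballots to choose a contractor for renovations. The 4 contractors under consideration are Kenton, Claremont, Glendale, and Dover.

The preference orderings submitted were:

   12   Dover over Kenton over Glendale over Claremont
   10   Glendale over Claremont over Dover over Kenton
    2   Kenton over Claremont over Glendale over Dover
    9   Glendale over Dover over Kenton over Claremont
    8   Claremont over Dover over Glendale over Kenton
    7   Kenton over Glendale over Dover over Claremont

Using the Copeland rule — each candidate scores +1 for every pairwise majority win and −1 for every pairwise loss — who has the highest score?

Pairwise results:
  Kenton vs Claremont: Kenton wins 30–18.
  Kenton vs Glendale: Glendale wins 27–21.
  Kenton vs Dover: Dover wins 39–9.
  Claremont vs Glendale: Glendale wins 38–10.
  Claremont vs Dover: Dover wins 28–20.
  Glendale vs Dover: Glendale wins 28–20.
Copeland scores (wins − losses):
  Kenton: 1 − 2 = -1
  Claremont: 0 − 3 = -3
  Glendale: 3 − 0 = 3
  Dover: 2 − 1 = 1
Glendale has the best Copeland score.

Glendale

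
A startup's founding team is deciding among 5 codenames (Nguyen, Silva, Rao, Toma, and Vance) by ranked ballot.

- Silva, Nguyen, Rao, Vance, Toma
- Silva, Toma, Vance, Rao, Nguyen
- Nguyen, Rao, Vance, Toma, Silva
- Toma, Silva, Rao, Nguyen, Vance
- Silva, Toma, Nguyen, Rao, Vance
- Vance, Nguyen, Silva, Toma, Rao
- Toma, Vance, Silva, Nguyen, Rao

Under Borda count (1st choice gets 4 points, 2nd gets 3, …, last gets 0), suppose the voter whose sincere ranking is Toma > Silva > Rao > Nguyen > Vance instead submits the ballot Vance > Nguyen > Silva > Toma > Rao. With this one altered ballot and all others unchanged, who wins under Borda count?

Borda totals with the altered ballot: Nguyen 16, Silva 18, Rao 7, Toma 13, Vance 16.
The winner is unchanged: still Silva.

Silva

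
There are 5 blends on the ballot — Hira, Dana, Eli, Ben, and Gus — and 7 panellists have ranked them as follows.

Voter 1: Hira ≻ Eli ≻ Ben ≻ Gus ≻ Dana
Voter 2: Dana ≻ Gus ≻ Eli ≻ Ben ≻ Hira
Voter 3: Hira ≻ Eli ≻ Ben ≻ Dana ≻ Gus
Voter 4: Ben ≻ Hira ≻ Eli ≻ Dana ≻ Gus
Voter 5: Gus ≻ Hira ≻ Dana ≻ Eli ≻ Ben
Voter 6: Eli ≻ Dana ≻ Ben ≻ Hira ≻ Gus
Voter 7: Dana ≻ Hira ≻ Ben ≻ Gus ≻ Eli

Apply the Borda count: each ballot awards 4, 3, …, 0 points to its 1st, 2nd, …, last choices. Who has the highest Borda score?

Borda scores:
  Hira: 4 + 0 + 4 + 3 + 3 + 1 + 3 = 18
  Dana: 0 + 4 + 1 + 1 + 2 + 3 + 4 = 15
  Eli: 3 + 2 + 3 + 2 + 1 + 4 + 0 = 15
  Ben: 2 + 1 + 2 + 4 + 0 + 2 + 2 = 13
  Gus: 1 + 3 + 0 + 0 + 4 + 0 + 1 = 9
Hira has the highest total.

Hira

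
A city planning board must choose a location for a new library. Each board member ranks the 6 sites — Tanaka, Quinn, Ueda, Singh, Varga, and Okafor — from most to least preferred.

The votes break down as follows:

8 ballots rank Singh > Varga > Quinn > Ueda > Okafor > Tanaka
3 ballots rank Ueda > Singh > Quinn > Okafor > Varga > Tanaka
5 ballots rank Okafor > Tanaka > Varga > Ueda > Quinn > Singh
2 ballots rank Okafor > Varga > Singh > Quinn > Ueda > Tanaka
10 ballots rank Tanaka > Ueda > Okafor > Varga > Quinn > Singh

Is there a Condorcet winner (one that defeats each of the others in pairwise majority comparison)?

Head-to-head results (28 voters total):
Tanaka vs Quinn: Tanaka wins 15–13.
Tanaka vs Ueda: Tanaka wins 15–13.
Tanaka vs Singh: Tanaka wins 15–13.
Tanaka vs Varga: Tanaka wins 15–13.
Tanaka vs Okafor: Okafor wins 18–10.
Quinn vs Ueda: Ueda wins 18–10.
Quinn vs Singh: Quinn wins 15–13.
Quinn vs Varga: Varga wins 25–3.
Quinn vs Okafor: Okafor wins 17–11.
Ueda vs Singh: Ueda wins 18–10.
Ueda vs Varga: Varga wins 15–13.
Ueda vs Okafor: Ueda wins 21–7.
Singh vs Varga: Varga wins 17–11.
Singh vs Okafor: Okafor wins 17–11.
Varga vs Okafor: Okafor wins 20–8.
No candidate beats all others: Tanaka beats Ueda beats Okafor beats Tanaka, a majority cycle.

No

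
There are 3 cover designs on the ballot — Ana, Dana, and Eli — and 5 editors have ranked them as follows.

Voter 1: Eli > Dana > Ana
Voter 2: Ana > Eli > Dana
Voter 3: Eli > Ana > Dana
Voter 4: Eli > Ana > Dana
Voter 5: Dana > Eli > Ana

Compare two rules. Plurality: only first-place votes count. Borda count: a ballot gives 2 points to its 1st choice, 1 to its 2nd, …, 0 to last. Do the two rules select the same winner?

Plurality first-place counts: Ana 1, Dana 1, Eli 3 → Eli.
Borda totals: Ana 4, Dana 3, Eli 8 → Eli.
The two rules agree on Eli.

Yes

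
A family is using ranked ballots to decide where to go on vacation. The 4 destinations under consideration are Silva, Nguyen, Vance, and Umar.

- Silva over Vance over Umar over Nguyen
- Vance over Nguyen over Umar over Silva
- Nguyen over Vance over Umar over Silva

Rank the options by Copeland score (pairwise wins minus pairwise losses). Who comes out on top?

Pairwise results:
  Silva vs Nguyen: Nguyen wins 2–1.
  Silva vs Vance: Vance wins 2–1.
  Silva vs Umar: Umar wins 2–1.
  Nguyen vs Vance: Vance wins 2–1.
  Nguyen vs Umar: Nguyen wins 2–1.
  Vance vs Umar: Vance wins 3–0.
Copeland scores (wins − losses):
  Silva: 0 − 3 = -3
  Nguyen: 2 − 1 = 1
  Vance: 3 − 0 = 3
  Umar: 1 − 2 = -1
Vance has the best Copeland score.

Vance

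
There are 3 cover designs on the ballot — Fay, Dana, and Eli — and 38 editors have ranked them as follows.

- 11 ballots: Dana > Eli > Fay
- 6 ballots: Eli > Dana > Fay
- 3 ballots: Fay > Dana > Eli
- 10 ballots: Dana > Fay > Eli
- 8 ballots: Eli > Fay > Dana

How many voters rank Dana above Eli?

24

Ballots ranking Dana above Eli: 11+3+10 = 24.
Ballots ranking Eli above Dana: 6+8 = 14.
So 24 of 38 voters prefer Dana to Eli.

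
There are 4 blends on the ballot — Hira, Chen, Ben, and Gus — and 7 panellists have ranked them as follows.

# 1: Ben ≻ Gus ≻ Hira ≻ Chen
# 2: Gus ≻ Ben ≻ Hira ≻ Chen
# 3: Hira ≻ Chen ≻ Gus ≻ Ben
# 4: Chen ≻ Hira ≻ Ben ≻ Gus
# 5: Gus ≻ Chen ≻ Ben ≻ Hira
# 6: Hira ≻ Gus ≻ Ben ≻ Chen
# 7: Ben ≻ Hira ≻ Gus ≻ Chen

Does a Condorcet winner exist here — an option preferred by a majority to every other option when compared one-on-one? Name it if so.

Head-to-head results (7 voters total):
Hira vs Chen: Hira wins 5–2.
Hira vs Ben: Ben wins 4–3.
Hira vs Gus: Hira wins 4–3.
Chen vs Ben: Ben wins 4–3.
Chen vs Gus: Gus wins 5–2.
Ben vs Gus: Gus wins 4–3.
No candidate beats all others: Hira beats Gus beats Ben beats Hira, a majority cycle.

No Condorcet winner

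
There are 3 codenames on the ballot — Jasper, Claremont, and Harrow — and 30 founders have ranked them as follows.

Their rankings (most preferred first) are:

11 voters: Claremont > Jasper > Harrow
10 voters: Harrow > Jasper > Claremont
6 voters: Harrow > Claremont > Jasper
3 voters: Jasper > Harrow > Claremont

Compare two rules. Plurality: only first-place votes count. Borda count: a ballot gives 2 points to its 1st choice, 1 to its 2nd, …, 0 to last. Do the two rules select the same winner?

Yes

Plurality first-place counts: Jasper 3, Claremont 11, Harrow 16 → Harrow.
Borda totals: Jasper 27, Claremont 28, Harrow 35 → Harrow.
The two rules agree on Harrow.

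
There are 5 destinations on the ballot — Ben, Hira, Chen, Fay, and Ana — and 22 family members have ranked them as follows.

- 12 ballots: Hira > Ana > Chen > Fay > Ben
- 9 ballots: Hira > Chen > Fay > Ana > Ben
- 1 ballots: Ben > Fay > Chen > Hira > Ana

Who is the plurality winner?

Hira

First-place vote totals:
  Ben: 1
  Hira: 21
  Chen: 0
  Fay: 0
  Ana: 0
Hira has the most first-place votes.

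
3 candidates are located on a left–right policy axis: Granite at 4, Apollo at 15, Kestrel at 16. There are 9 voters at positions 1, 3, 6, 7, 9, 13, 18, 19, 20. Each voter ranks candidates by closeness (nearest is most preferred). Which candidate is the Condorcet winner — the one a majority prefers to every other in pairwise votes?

With single-peaked preferences on a line, the Condorcet winner is the candidate closest to the median voter.
The median voter (position 9) is closest to Granite at 4.
Check: Granite vs Kestrel — voters closer to Granite: 5 of 9.

Granite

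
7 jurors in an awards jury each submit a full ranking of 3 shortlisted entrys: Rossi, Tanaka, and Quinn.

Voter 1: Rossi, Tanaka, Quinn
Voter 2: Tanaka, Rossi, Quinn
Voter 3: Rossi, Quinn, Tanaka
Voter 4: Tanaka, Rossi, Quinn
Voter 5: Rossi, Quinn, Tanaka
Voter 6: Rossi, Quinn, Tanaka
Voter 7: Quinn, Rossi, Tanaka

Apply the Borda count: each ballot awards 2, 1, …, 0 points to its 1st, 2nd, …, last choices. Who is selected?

Borda scores:
  Rossi: 2 + 1 + 2 + 1 + 2 + 2 + 1 = 11
  Tanaka: 1 + 2 + 0 + 2 + 0 + 0 + 0 = 5
  Quinn: 0 + 0 + 1 + 0 + 1 + 1 + 2 = 5
Rossi has the highest total.

Rossi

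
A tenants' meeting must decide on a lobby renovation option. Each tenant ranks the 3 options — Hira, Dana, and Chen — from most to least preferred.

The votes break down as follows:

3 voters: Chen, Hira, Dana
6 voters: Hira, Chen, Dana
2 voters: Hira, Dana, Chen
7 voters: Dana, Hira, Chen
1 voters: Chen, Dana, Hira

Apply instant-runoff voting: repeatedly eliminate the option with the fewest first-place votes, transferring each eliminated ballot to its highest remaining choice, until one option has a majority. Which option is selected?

Hira

Round 1: Hira 8, Dana 7, Chen 4. Chen has the fewest and is eliminated.
Round 2: Hira 11, Dana 8. Hira has a majority.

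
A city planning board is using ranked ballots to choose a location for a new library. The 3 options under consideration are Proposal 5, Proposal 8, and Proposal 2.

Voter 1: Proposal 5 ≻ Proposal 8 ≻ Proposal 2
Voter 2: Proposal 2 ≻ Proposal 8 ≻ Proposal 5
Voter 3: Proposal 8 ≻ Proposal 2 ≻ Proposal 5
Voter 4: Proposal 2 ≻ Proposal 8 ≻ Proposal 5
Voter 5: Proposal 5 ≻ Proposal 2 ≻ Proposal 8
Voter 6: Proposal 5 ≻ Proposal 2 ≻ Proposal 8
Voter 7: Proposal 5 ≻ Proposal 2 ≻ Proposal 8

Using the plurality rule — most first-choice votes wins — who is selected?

First-place vote totals:
  Proposal 5: 4
  Proposal 8: 1
  Proposal 2: 2
Proposal 5 has the most first-place votes.

Proposal 5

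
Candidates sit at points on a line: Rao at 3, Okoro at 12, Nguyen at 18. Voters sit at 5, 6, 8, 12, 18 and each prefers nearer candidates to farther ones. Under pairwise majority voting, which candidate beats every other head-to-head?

With single-peaked preferences on a line, the Condorcet winner is the candidate closest to the median voter.
The median voter (position 8) is closest to Okoro at 12.
Check: Okoro vs Nguyen — voters closer to Okoro: 4 of 5.

Okoro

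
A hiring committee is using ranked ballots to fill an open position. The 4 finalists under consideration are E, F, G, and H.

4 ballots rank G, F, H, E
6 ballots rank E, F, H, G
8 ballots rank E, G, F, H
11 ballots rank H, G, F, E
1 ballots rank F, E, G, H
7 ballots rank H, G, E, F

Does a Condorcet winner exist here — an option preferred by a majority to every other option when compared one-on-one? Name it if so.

Head-to-head results (37 voters total):
E vs F: E wins 21–16.
E vs G: G wins 22–15.
E vs H: H wins 22–15.
F vs G: G wins 30–7.
F vs H: F wins 19–18.
G vs H: H wins 24–13.
No candidate beats all others: E beats F beats H beats E, a majority cycle.

There is no Condorcet winner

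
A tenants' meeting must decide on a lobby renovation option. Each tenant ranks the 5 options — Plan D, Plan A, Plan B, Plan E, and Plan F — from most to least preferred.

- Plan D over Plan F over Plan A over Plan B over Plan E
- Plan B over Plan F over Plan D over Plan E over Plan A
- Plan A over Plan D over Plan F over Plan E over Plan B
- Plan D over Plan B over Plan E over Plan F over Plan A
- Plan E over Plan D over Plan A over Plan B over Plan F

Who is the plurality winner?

First-place vote totals:
  Plan D: 2
  Plan A: 1
  Plan B: 1
  Plan E: 1
  Plan F: 0
Plan D has the most first-place votes.

Plan D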